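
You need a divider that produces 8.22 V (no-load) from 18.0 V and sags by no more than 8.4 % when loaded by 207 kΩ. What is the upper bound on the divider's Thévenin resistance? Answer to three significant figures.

Loading drop = R_th/(R_th + R_L) ≤ 0.0840, so R_th ≤ R_L · ε/(1−ε) = 207 kΩ × 0.0840/0.9160 = 19.0 kΩ.

R_th ≤ 19.0 kΩ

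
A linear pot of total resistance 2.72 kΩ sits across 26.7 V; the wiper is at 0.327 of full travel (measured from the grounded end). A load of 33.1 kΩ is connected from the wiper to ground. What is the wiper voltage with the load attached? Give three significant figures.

The wiper splits the pot into (1−α)R = 1831 Ω above and αR = 889.4 Ω below.
Lower section ‖ load = 866.2 Ω.
V_wiper = 26.7 × 866.2/(1831 + 866.2) = 8.58 V.

V ≈ 8.58 V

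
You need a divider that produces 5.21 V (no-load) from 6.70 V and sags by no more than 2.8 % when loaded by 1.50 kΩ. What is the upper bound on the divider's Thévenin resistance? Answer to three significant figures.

R_th ≤ 43.2 Ω

Loading drop = R_th/(R_th + R_L) ≤ 0.0280, so R_th ≤ R_L · ε/(1−ε) = 1.50 kΩ × 0.0280/0.9720 = 43.2 Ω.
(Any R1, R2 with R2/(R1+R2) = 0.778 and R1‖R2 ≤ 43.2 Ω will meet the spec.)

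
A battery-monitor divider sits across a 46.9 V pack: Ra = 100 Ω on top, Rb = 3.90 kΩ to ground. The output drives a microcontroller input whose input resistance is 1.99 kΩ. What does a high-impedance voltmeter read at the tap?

The load sits in parallel with Rb: Rb‖R_L = (3900 × 1990) / (3900 + 1990) = 1318 Ω.
V_out = 46.9 × 1318 / (100 + 1318) = 46.9 × 1318/1418 = 43.6 V.
(Unloaded it would have been 45.7 V.)

V_out ≈ 43.6 V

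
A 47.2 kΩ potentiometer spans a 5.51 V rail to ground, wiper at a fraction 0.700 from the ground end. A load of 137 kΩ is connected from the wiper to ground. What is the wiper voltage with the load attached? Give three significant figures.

V ≈ 3.60 V

The wiper splits the pot into (1−α)R = 14.16 kΩ above and αR = 33.04 kΩ below.
Lower section ‖ load = 26.62 kΩ.
V_wiper = 5.51 × 26.62/(14.16 + 26.62) = 3.60 V.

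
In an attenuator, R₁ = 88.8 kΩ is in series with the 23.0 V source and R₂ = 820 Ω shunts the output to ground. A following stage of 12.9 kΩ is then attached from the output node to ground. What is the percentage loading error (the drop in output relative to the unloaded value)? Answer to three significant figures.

The divider's output (Thévenin) resistance is R₁‖R₂ = 812.5 Ω.
Fractional drop under load = R_th/(R_th + R_L) = 812.5 / (812.5 + 12900) = 0.05925.
So the output falls by 5.93 %.

5.93 %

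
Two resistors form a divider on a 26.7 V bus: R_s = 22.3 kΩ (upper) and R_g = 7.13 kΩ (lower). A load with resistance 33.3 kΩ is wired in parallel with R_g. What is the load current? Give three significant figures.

I_L ≈ 0.167 mA

R_g‖R_L = 5.873 kΩ; V_out = 26.7 × 5.873/28.17 = 5.566 V.
I_L = V_out / R_L = 5.566 / 33.3 kΩ = 0.167 mA.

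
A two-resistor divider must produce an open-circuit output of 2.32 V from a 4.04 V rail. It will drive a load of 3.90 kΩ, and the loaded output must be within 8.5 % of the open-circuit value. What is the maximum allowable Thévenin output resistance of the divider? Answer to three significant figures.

R_th ≤ 362 Ω

Loading drop = R_th/(R_th + R_L) ≤ 0.0850, so R_th ≤ R_L · ε/(1−ε) = 3.90 kΩ × 0.0850/0.9150 = 362 Ω.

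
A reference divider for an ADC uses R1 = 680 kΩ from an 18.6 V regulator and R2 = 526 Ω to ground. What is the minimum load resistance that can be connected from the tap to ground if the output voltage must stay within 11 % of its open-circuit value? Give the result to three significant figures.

R_L(min) ≈ 4.25 kΩ

Output resistance R_th = R1‖R2 = (680000 × 526)/680500 = 525.6 Ω.
The fractional drop is R_th/(R_th + R_L); requiring this ≤ 0.110 gives R_L ≥ R_th(1/0.110 − 1) = 525.6 × 8.091 = 4.25 kΩ.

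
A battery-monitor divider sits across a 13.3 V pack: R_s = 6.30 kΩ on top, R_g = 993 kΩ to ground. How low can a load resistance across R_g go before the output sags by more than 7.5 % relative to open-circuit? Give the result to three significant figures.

R_L(min) ≈ 77.2 kΩ

Output resistance R_th = R_s‖R_g = (6.30 × 993)/999.3 = 6.260 kΩ.
The fractional drop is R_th/(R_th + R_L); requiring this ≤ 0.0750 gives R_L ≥ R_th(1/0.0750 − 1) = 6.260 × 12.33 = 77.2 kΩ.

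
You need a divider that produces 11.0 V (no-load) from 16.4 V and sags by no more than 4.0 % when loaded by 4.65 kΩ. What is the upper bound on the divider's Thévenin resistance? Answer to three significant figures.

Loading drop = R_th/(R_th + R_L) ≤ 0.0400, so R_th ≤ R_L · ε/(1−ε) = 4.65 kΩ × 0.0400/0.9600 = 194 Ω.

R_th ≤ 194 Ω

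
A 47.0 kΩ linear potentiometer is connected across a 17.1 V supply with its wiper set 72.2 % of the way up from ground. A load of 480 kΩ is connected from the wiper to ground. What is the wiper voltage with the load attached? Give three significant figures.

The wiper splits the pot into (1−α)R = 13.07 kΩ above and αR = 33.93 kΩ below.
Lower section ‖ load = 31.69 kΩ.
V_wiper = 17.1 × 31.69/(13.07 + 31.69) = 12.1 V.

V ≈ 12.1 V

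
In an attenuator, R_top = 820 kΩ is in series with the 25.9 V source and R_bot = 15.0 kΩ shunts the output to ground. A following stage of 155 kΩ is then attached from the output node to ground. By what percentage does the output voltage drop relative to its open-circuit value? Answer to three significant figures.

8.68 %

The divider's output (Thévenin) resistance is R_top‖R_bot = 14.73 kΩ.
Fractional drop under load = R_th/(R_th + R_L) = 14.73 / (14.73 + 155) = 0.08679.
So the output falls by 8.68 %.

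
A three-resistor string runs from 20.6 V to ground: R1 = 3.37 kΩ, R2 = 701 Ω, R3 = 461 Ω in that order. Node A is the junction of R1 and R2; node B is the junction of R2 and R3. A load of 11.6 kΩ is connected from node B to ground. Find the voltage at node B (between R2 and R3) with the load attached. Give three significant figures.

At node B, R3 is in parallel with the load: R3‖R_L = 443.4 Ω.
Below node A the resistance is R2 + (R3‖R_L) = 1144 Ω, so V_A = 20.6 × 1144/4514 = 5.222 V.
Then V_B = V_A × (R3‖R_L)/(R2 + R3‖R_L) = 5.222 × 443.4/1144 = 2.02 V.

V ≈ 2.02 V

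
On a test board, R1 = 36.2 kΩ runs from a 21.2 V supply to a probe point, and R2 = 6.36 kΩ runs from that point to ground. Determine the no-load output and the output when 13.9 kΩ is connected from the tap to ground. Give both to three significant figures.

Unloaded: 3.17 V; loaded: 2.28 V

Open-circuit: V = 21.2 × 6.36/(36.2 + 6.36) = 3.17 V.
With the load, R2 becomes R2‖R_L = 4.363 kΩ, so V = 21.2 × 4.363/40.56 = 2.28 V.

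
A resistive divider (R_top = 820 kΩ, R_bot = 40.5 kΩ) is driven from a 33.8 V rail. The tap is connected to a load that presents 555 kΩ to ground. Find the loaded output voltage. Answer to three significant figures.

V_out ≈ 1.49 V

The load sits in parallel with R_bot: R_bot‖R_L = (40.5 × 555) / (40.5 + 555) = 37.75 kΩ.
V_out = 33.8 × 37.75 / (820 + 37.75) = 33.8 × 37.75/857.7 = 1.49 V.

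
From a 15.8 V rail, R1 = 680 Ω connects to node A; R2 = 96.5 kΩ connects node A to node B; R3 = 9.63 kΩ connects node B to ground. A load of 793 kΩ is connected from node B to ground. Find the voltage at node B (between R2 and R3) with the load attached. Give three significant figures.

V ≈ 1.41 V

At node B, R3 is in parallel with the load: R3‖R_L = 9514 Ω.
Below node A the resistance is R2 + (R3‖R_L) = 106000 Ω, so V_A = 15.8 × 106000/106700 = 15.70 V.
Then V_B = V_A × (R3‖R_L)/(R2 + R3‖R_L) = 15.70 × 9514/106000 = 1.41 V.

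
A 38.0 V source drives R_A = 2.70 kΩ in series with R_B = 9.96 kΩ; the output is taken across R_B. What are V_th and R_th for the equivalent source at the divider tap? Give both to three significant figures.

V_th is the open-circuit tap voltage: 38.0 × 9.96/(2.70 + 9.96) = 29.9 V.
With the supply zeroed, R_A and R_B appear in parallel from the tap: R_th = R_A‖R_B = (2.70 × 9.96)/12.66 = 2.12 kΩ.

V_th = 29.9 V, R_th = 2.12 kΩ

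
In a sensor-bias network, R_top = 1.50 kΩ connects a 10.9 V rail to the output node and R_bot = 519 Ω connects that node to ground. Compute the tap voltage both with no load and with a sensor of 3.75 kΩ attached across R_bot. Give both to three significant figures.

Open-circuit: V = 10.9 × 519/(1500 + 519) = 2.80 V.
With the load, R_bot becomes R_bot‖R_L = 455.9 Ω, so V = 10.9 × 455.9/1956 = 2.54 V.

Unloaded: 2.80 V; loaded: 2.54 V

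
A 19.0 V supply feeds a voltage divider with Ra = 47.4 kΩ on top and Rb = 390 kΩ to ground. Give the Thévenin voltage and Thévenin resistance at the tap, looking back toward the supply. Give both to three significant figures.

V_th is the open-circuit tap voltage: 19.0 × 390/(47.4 + 390) = 16.9 V.
With the supply zeroed, Ra and Rb appear in parallel from the tap: R_th = Ra‖Rb = (47.4 × 390)/437.4 = 42.3 kΩ.

V_th = 16.9 V, R_th = 42.3 kΩ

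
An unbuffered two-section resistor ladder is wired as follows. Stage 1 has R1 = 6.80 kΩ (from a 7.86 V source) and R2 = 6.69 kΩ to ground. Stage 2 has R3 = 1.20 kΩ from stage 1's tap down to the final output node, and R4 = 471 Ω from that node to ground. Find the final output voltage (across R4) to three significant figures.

Stage 2 presents R3+R4 = 1671 Ω as a load on stage 1's tap.
Stage 1's lower leg becomes R2‖(R3+R4) = 1337 Ω, so V_mid = 7.86 × 1337/8137 = 1.292 V.
Stage 2 is itself unloaded: V_out = V_mid × R4/(R3+R4) = 1.292 × 471/1671 = 0.364 V.

V_out ≈ 0.364 V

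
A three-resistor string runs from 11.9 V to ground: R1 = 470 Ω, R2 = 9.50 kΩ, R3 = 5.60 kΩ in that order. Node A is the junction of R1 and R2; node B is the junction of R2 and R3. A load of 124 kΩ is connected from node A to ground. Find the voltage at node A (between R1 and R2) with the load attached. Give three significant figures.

V ≈ 11.5 V

Below node A the series string R2+R3 = 15100 Ω sits in parallel with the 124000 Ω load: 13460 Ω.
V_A = 11.9 × 13460/(470 + 13460) = 11.5 V.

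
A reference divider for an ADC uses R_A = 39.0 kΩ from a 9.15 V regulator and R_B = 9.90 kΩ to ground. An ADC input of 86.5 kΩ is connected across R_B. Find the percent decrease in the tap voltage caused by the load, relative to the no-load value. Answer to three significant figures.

Unloaded V = 9.15 × 9.90/48.90 = 1.8525 V.
Loaded: R_B‖R_L = 8.883 kΩ, giving V = 9.15 × 8.883/47.88 = 1.6975 V.
Drop = (1.8525 − 1.6975) / 1.8525 = 8.36 %.

8.36 %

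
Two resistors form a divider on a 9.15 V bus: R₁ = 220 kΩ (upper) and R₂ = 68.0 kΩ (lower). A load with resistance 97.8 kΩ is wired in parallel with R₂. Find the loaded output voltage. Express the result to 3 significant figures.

V_out ≈ 1.41 V

The load sits in parallel with R₂: R₂‖R_L = (68.0 × 97.8) / (68.0 + 97.8) = 40.11 kΩ.
V_out = 9.15 × 40.11 / (220 + 40.11) = 9.15 × 40.11/260.1 = 1.41 V.
(Unloaded it would have been 2.16 V.)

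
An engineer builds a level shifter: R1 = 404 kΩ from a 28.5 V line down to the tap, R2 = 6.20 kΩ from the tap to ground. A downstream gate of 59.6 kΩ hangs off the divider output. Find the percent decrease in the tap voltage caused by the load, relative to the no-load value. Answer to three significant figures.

The divider's output (Thévenin) resistance is R1‖R2 = 6.106 kΩ.
Fractional drop under load = R_th/(R_th + R_L) = 6.106 / (6.106 + 59.6) = 0.09293.
So the output falls by 9.29 %.

9.29 %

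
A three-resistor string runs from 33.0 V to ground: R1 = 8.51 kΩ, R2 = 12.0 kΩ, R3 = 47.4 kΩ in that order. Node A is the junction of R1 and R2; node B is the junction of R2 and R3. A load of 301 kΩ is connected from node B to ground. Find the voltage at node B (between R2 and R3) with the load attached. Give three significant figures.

At node B, R3 is in parallel with the load: R3‖R_L = 40.95 kΩ.
Below node A the resistance is R2 + (R3‖R_L) = 52.95 kΩ, so V_A = 33.0 × 52.95/61.46 = 28.43 V.
Then V_B = V_A × (R3‖R_L)/(R2 + R3‖R_L) = 28.43 × 40.95/52.95 = 22.0 V.

V ≈ 22.0 V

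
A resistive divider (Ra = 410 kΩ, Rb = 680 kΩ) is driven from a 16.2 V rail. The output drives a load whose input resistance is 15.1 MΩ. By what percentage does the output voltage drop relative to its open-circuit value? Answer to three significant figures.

1.67 %

The divider's output (Thévenin) resistance is Ra‖Rb = 255.8 kΩ.
Fractional drop under load = R_th/(R_th + R_L) = 255.8 / (255.8 + 15100) = 0.01666.
So the output falls by 1.67 %.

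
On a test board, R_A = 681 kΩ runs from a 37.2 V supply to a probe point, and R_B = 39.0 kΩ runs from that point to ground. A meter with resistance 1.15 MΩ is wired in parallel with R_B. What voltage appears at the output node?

V_out ≈ 1.95 V

The load sits in parallel with R_B: R_B‖R_L = (39.0 × 1150) / (39.0 + 1150) = 37.72 kΩ.
V_out = 37.2 × 37.72 / (681 + 37.72) = 37.2 × 37.72/718.7 = 1.95 V.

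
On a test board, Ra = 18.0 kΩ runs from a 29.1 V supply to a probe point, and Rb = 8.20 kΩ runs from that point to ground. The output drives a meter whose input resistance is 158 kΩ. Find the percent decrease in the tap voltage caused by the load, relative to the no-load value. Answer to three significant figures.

The divider's output (Thévenin) resistance is Ra‖Rb = 5.634 kΩ.
Fractional drop under load = R_th/(R_th + R_L) = 5.634 / (5.634 + 158) = 0.03443.
So the output falls by 3.44 %.

3.44 %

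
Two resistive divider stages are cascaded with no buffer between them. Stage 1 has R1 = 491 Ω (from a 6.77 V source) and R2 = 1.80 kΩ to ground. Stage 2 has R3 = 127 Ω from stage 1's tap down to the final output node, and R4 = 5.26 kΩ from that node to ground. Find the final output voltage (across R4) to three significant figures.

Stage 2 presents R3+R4 = 5387 Ω as a load on stage 1's tap.
Stage 1's lower leg becomes R2‖(R3+R4) = 1349 Ω, so V_mid = 6.77 × 1349/1840 = 4.964 V.
Stage 2 is itself unloaded: V_out = V_mid × R4/(R3+R4) = 4.964 × 5260/5387 = 4.85 V.

V_out ≈ 4.85 V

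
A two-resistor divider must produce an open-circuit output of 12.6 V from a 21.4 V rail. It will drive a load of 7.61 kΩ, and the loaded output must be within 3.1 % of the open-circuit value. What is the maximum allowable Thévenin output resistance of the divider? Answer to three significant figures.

Loading drop = R_th/(R_th + R_L) ≤ 0.0310, so R_th ≤ R_L · ε/(1−ε) = 7.61 kΩ × 0.0310/0.9690 = 243 Ω.
(Any R1, R2 with R2/(R1+R2) = 0.589 and R1‖R2 ≤ 243 Ω will meet the spec.)

R_th ≤ 243 Ω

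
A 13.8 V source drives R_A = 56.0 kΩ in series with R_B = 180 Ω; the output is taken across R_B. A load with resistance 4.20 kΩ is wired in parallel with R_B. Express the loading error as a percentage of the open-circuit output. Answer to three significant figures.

The divider's output (Thévenin) resistance is R_A‖R_B = 179.4 Ω.
Fractional drop under load = R_th/(R_th + R_L) = 179.4 / (179.4 + 4200) = 0.04097.
So the output falls by 4.10 %.

4.10 %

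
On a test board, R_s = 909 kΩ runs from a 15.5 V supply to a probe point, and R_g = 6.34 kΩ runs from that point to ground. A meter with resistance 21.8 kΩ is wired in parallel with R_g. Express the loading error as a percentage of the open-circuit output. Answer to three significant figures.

The divider's output (Thévenin) resistance is R_s‖R_g = 6.296 kΩ.
Fractional drop under load = R_th/(R_th + R_L) = 6.296 / (6.296 + 21.8) = 0.2241.
So the output falls by 22.4 %.

22.4 %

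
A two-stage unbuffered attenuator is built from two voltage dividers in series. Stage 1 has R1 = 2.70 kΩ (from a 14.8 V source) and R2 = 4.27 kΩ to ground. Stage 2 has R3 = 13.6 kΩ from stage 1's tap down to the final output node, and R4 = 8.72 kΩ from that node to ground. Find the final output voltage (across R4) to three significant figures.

V_out ≈ 3.30 V

Stage 2 presents R3+R4 = 22.32 kΩ as a load on stage 1's tap.
Stage 1's lower leg becomes R2‖(R3+R4) = 3.584 kΩ, so V_mid = 14.8 × 3.584/6.284 = 8.441 V.
Stage 2 is itself unloaded: V_out = V_mid × R4/(R3+R4) = 8.441 × 8.72/22.32 = 3.30 V.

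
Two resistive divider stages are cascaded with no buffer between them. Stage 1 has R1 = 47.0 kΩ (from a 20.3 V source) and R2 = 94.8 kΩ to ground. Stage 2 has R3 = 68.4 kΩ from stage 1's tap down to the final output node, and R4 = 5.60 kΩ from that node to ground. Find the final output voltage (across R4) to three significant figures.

Stage 2 presents R3+R4 = 74.00 kΩ as a load on stage 1's tap.
Stage 1's lower leg becomes R2‖(R3+R4) = 41.56 kΩ, so V_mid = 20.3 × 41.56/88.56 = 9.526 V.
Stage 2 is itself unloaded: V_out = V_mid × R4/(R3+R4) = 9.526 × 5.60/74.00 = 0.721 V.

V_out ≈ 0.721 V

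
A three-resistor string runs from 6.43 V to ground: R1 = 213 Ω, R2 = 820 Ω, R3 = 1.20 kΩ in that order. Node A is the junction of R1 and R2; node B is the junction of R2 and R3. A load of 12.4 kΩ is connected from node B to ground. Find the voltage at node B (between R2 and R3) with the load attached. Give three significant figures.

At node B, R3 is in parallel with the load: R3‖R_L = 1094 Ω.
Below node A the resistance is R2 + (R3‖R_L) = 1914 Ω, so V_A = 6.43 × 1914/2127 = 5.786 V.
Then V_B = V_A × (R3‖R_L)/(R2 + R3‖R_L) = 5.786 × 1094/1914 = 3.31 V.

V ≈ 3.31 V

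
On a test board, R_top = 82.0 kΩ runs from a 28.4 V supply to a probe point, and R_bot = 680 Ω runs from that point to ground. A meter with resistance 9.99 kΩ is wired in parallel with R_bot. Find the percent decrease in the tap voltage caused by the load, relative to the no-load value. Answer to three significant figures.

6.32 %

The divider's output (Thévenin) resistance is R_top‖R_bot = 674.4 Ω.
Fractional drop under load = R_th/(R_th + R_L) = 674.4 / (674.4 + 9990) = 0.06324.
So the output falls by 6.32 %.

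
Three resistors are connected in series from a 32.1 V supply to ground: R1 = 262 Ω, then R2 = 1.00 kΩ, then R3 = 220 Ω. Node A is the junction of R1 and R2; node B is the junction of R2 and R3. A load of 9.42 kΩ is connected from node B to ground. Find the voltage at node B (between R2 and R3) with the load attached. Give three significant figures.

V ≈ 4.67 V

At node B, R3 is in parallel with the load: R3‖R_L = 215.0 Ω.
Below node A the resistance is R2 + (R3‖R_L) = 1215 Ω, so V_A = 32.1 × 1215/1477 = 26.41 V.
Then V_B = V_A × (R3‖R_L)/(R2 + R3‖R_L) = 26.41 × 215.0/1215 = 4.67 V.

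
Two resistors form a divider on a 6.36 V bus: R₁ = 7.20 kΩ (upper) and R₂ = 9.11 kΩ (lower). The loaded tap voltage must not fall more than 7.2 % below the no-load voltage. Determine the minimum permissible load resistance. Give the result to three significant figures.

R_L(min) ≈ 51.8 kΩ

Output resistance R_th = R₁‖R₂ = (7.20 × 9.11)/16.31 = 4.022 kΩ.
The fractional drop is R_th/(R_th + R_L); requiring this ≤ 0.0720 gives R_L ≥ R_th(1/0.0720 − 1) = 4.022 × 12.89 = 51.8 kΩ.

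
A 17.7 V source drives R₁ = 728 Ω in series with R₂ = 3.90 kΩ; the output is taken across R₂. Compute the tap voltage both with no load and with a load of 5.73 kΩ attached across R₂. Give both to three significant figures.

Unloaded: 14.9 V; loaded: 13.5 V

Open-circuit: V = 17.7 × 3900/(728 + 3900) = 14.9 V.
With the load, R₂ becomes R₂‖R_L = 2321 Ω, so V = 17.7 × 2321/3049 = 13.5 V.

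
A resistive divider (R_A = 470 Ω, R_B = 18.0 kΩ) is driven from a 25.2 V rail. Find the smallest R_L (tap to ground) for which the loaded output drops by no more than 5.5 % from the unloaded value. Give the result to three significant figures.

Output resistance R_th = R_A‖R_B = (470 × 18000)/18470 = 458.0 Ω.
The fractional drop is R_th/(R_th + R_L); requiring this ≤ 0.0550 gives R_L ≥ R_th(1/0.0550 − 1) = 458.0 × 17.18 = 7.87 kΩ.

R_L(min) ≈ 7.87 kΩ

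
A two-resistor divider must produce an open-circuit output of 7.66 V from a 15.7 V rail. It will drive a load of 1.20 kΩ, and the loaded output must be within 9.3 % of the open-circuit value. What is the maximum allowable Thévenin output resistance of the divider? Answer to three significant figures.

R_th ≤ 123 Ω

Loading drop = R_th/(R_th + R_L) ≤ 0.0930, so R_th ≤ R_L · ε/(1−ε) = 1.20 kΩ × 0.0930/0.9070 = 123 Ω.
(Any R1, R2 with R2/(R1+R2) = 0.488 and R1‖R2 ≤ 123 Ω will meet the spec.)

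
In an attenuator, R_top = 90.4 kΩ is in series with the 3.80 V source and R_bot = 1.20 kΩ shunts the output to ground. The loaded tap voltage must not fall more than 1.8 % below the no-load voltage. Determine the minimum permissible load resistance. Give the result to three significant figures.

Output resistance R_th = R_top‖R_bot = (90.4 × 1.20)/91.60 = 1.184 kΩ.
The fractional drop is R_th/(R_th + R_L); requiring this ≤ 0.0180 gives R_L ≥ R_th(1/0.0180 − 1) = 1.184 × 54.56 = 64.6 kΩ.

R_L(min) ≈ 64.6 kΩ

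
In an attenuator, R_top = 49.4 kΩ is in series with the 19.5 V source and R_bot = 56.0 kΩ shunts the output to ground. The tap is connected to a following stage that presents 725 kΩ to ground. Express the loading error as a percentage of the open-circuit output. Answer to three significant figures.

3.49 %

The divider's output (Thévenin) resistance is R_top‖R_bot = 26.25 kΩ.
Fractional drop under load = R_th/(R_th + R_L) = 26.25 / (26.25 + 725) = 0.03494.
So the output falls by 3.49 %.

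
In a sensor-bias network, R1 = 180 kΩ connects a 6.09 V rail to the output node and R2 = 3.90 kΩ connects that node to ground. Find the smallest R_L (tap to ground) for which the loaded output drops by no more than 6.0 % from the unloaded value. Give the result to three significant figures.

Output resistance R_th = R1‖R2 = (180 × 3.90)/183.9 = 3.817 kΩ.
The fractional drop is R_th/(R_th + R_L); requiring this ≤ 0.0600 gives R_L ≥ R_th(1/0.0600 − 1) = 3.817 × 15.67 = 59.8 kΩ.

R_L(min) ≈ 59.8 kΩ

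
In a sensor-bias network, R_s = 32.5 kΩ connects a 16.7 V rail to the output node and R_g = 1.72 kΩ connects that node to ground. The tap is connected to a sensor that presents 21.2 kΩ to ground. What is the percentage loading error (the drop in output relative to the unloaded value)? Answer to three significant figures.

7.15 %

The divider's output (Thévenin) resistance is R_s‖R_g = 1.634 kΩ.
Fractional drop under load = R_th/(R_th + R_L) = 1.634 / (1.634 + 21.2) = 0.07154.
So the output falls by 7.15 %.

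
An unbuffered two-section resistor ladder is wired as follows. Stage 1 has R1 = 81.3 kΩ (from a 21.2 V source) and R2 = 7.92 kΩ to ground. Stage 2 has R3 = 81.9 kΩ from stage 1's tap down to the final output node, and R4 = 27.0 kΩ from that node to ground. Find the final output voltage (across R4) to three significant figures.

Stage 2 presents R3+R4 = 108.9 kΩ as a load on stage 1's tap.
Stage 1's lower leg becomes R2‖(R3+R4) = 7.383 kΩ, so V_mid = 21.2 × 7.383/88.68 = 1.765 V.
Stage 2 is itself unloaded: V_out = V_mid × R4/(R3+R4) = 1.765 × 27.0/108.9 = 0.438 V.

V_out ≈ 0.438 V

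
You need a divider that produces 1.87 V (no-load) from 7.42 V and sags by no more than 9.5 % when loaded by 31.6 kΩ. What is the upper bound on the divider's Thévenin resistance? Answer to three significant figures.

Loading drop = R_th/(R_th + R_L) ≤ 0.0950, so R_th ≤ R_L · ε/(1−ε) = 31.6 kΩ × 0.0950/0.9050 = 3.32 kΩ.
(Any R1, R2 with R2/(R1+R2) = 0.252 and R1‖R2 ≤ 3.32 kΩ will meet the spec.)

R_th ≤ 3.32 kΩ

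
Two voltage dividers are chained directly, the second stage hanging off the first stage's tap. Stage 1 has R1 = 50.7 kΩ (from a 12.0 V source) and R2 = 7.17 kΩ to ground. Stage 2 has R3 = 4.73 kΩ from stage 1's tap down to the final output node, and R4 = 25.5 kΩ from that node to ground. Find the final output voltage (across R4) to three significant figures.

Stage 2 presents R3+R4 = 30.23 kΩ as a load on stage 1's tap.
Stage 1's lower leg becomes R2‖(R3+R4) = 5.795 kΩ, so V_mid = 12.0 × 5.795/56.50 = 1.231 V.
Stage 2 is itself unloaded: V_out = V_mid × R4/(R3+R4) = 1.231 × 25.5/30.23 = 1.04 V.

V_out ≈ 1.04 V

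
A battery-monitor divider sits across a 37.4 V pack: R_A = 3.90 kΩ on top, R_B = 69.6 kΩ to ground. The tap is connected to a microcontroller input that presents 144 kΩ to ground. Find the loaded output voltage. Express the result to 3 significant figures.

The load sits in parallel with R_B: R_B‖R_L = (69.6 × 144) / (69.6 + 144) = 46.92 kΩ.
V_out = 37.4 × 46.92 / (3.90 + 46.92) = 37.4 × 46.92/50.82 = 34.5 V.

V_out ≈ 34.5 V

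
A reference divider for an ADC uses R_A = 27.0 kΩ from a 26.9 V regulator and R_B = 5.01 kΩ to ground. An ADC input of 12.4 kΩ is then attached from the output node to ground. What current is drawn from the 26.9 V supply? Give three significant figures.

R_B‖R_L = 3.568 kΩ, so the source sees R_A + R_B‖R_L = 30.57 kΩ.
I = 26.9 V / 30.57 kΩ = 0.880 mA.

I ≈ 0.880 mA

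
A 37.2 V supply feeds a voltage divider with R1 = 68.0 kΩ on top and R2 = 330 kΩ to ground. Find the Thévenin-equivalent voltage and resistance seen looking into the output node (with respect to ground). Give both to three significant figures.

V_th = 30.8 V, R_th = 56.4 kΩ

V_th is the open-circuit tap voltage: 37.2 × 330/(68.0 + 330) = 30.8 V.
With the supply zeroed, R1 and R2 appear in parallel from the tap: R_th = R1‖R2 = (68.0 × 330)/398.0 = 56.4 kΩ.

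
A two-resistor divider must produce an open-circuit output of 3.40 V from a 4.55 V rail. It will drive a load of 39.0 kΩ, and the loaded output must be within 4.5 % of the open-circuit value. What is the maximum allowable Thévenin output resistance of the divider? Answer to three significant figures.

Loading drop = R_th/(R_th + R_L) ≤ 0.0450, so R_th ≤ R_L · ε/(1−ε) = 39.0 kΩ × 0.0450/0.9550 = 1.84 kΩ.

R_th ≤ 1.84 kΩ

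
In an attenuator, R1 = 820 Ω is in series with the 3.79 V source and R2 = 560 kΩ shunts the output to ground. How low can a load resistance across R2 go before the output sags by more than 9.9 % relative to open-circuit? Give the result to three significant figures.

R_L(min) ≈ 7.45 kΩ

Output resistance R_th = R1‖R2 = (820 × 560000)/560800 = 818.8 Ω.
The fractional drop is R_th/(R_th + R_L); requiring this ≤ 0.0990 gives R_L ≥ R_th(1/0.0990 − 1) = 818.8 × 9.101 = 7.45 kΩ.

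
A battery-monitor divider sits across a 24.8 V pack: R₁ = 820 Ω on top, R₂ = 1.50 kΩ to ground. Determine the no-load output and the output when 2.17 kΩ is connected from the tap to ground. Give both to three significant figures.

Unloaded: 16.0 V; loaded: 12.9 V

Open-circuit: V = 24.8 × 1500/(820 + 1500) = 16.0 V.
With the load, R₂ becomes R₂‖R_L = 886.9 Ω, so V = 24.8 × 886.9/1707 = 12.9 V.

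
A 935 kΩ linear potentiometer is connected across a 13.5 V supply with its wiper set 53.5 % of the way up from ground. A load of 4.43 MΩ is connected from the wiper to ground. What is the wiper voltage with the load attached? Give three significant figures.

V ≈ 6.86 V

The wiper splits the pot into (1−α)R = 434.8 kΩ above and αR = 500.2 kΩ below.
Lower section ‖ load = 449.5 kΩ.
V_wiper = 13.5 × 449.5/(434.8 + 449.5) = 6.86 V.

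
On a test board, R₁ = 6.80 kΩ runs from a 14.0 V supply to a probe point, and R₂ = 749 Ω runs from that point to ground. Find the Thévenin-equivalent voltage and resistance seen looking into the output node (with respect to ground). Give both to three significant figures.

V_th = 1.39 V, R_th = 675 Ω

V_th is the open-circuit tap voltage: 14.0 × 749/(6800 + 749) = 1.39 V.
With the supply zeroed, R₁ and R₂ appear in parallel from the tap: R_th = R₁‖R₂ = (6800 × 749)/7549 = 675 Ω.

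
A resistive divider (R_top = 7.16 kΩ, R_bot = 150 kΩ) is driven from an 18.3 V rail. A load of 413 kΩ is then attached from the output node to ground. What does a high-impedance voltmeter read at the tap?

The load sits in parallel with R_bot: R_bot‖R_L = (150 × 413) / (150 + 413) = 110.0 kΩ.
V_out = 18.3 × 110.0 / (7.16 + 110.0) = 18.3 × 110.0/117.2 = 17.2 V.

V_out ≈ 17.2 V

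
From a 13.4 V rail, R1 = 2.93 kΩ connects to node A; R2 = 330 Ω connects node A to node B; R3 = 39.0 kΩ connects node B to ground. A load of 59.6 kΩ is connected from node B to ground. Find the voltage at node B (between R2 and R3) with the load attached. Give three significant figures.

V ≈ 11.8 V

At node B, R3 is in parallel with the load: R3‖R_L = 23570 Ω.
Below node A the resistance is R2 + (R3‖R_L) = 23900 Ω, so V_A = 13.4 × 23900/26830 = 11.94 V.
Then V_B = V_A × (R3‖R_L)/(R2 + R3‖R_L) = 11.94 × 23570/23900 = 11.8 V.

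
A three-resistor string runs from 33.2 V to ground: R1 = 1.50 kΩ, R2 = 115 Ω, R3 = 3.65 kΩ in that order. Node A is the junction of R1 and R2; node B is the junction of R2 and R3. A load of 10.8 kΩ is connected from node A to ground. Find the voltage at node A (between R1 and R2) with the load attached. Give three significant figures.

Below node A the series string R2+R3 = 3765 Ω sits in parallel with the 10800 Ω load: 2792 Ω.
V_A = 33.2 × 2792/(1500 + 2792) = 21.6 V.

V ≈ 21.6 V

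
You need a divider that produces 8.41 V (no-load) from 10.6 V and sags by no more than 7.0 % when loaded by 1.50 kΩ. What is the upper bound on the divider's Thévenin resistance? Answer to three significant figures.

R_th ≤ 113 Ω

Loading drop = R_th/(R_th + R_L) ≤ 0.0700, so R_th ≤ R_L · ε/(1−ε) = 1.50 kΩ × 0.0700/0.9300 = 113 Ω.
(Any R1, R2 with R2/(R1+R2) = 0.793 and R1‖R2 ≤ 113 Ω will meet the spec.)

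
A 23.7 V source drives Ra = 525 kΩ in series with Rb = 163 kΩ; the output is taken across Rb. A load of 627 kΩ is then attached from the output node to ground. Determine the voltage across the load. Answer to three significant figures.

The load sits in parallel with Rb: Rb‖R_L = (163 × 627) / (163 + 627) = 129.4 kΩ.
V_out = 23.7 × 129.4 / (525 + 129.4) = 23.7 × 129.4/654.4 = 4.69 V.

V_out ≈ 4.69 V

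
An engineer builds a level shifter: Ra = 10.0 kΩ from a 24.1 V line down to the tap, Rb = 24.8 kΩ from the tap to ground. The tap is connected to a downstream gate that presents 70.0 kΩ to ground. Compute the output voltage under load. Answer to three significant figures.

V_out ≈ 15.6 V

The load sits in parallel with Rb: Rb‖R_L = (24.8 × 70.0) / (24.8 + 70.0) = 18.31 kΩ.
V_out = 24.1 × 18.31 / (10.0 + 18.31) = 24.1 × 18.31/28.31 = 15.6 V.
(Unloaded it would have been 17.2 V.)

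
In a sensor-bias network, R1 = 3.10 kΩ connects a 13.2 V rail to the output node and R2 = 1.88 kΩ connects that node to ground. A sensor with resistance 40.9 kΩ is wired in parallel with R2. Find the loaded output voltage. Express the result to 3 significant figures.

The load sits in parallel with R2: R2‖R_L = (1.88 × 40.9) / (1.88 + 40.9) = 1.797 kΩ.
V_out = 13.2 × 1.797 / (3.10 + 1.797) = 13.2 × 1.797/4.897 = 4.84 V.

V_out ≈ 4.84 V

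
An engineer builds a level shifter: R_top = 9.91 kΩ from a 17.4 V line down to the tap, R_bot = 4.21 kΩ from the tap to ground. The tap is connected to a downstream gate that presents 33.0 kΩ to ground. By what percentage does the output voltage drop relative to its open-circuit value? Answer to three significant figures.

The divider's output (Thévenin) resistance is R_top‖R_bot = 2.955 kΩ.
Fractional drop under load = R_th/(R_th + R_L) = 2.955 / (2.955 + 33.0) = 0.08218.
So the output falls by 8.22 %.

8.22 %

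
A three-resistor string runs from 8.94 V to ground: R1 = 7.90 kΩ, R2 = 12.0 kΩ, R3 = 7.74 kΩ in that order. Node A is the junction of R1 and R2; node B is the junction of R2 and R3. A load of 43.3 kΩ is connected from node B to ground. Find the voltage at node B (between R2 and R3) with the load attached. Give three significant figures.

V ≈ 2.22 V

At node B, R3 is in parallel with the load: R3‖R_L = 6.566 kΩ.
Below node A the resistance is R2 + (R3‖R_L) = 18.57 kΩ, so V_A = 8.94 × 18.57/26.47 = 6.271 V.
Then V_B = V_A × (R3‖R_L)/(R2 + R3‖R_L) = 6.271 × 6.566/18.57 = 2.22 V.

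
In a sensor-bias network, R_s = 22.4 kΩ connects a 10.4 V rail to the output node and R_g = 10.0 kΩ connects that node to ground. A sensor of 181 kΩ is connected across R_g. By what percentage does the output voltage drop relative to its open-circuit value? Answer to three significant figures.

The divider's output (Thévenin) resistance is R_s‖R_g = 6.914 kΩ.
Fractional drop under load = R_th/(R_th + R_L) = 6.914 / (6.914 + 181) = 0.03679.
So the output falls by 3.68 %.

3.68 %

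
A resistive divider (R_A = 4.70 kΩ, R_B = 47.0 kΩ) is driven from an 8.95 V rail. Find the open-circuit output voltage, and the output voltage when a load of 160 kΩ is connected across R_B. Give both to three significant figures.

Open-circuit: V = 8.95 × 47.0/(4.70 + 47.0) = 8.14 V.
With the load, R_B becomes R_B‖R_L = 36.33 kΩ, so V = 8.95 × 36.33/41.03 = 7.92 V.

Unloaded: 8.14 V; loaded: 7.92 V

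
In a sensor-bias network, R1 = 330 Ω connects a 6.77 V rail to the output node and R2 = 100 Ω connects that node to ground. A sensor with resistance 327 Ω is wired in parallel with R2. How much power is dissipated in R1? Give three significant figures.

P ≈ 91.5 mW

Total resistance from the source is R1 + (R2‖R_L) = 406.6 Ω, so I = 6.77/406.6 Ω = 16.65 mA.
P = I²·R1 = (16.65 mA)² × 330 Ω = 91.5 mW.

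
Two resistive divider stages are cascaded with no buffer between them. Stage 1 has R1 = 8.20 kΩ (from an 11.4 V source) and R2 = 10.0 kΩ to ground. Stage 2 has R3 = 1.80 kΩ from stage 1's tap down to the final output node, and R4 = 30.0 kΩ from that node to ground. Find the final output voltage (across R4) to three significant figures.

V_out ≈ 5.18 V

Stage 2 presents R3+R4 = 31.80 kΩ as a load on stage 1's tap.
Stage 1's lower leg becomes R2‖(R3+R4) = 7.608 kΩ, so V_mid = 11.4 × 7.608/15.81 = 5.486 V.
Stage 2 is itself unloaded: V_out = V_mid × R4/(R3+R4) = 5.486 × 30.0/31.80 = 5.18 V.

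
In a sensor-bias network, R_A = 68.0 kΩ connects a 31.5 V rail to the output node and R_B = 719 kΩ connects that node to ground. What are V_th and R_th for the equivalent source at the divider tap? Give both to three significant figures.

V_th = 28.8 V, R_th = 62.1 kΩ

V_th is the open-circuit tap voltage: 31.5 × 719/(68.0 + 719) = 28.8 V.
With the supply zeroed, R_A and R_B appear in parallel from the tap: R_th = R_A‖R_B = (68.0 × 719)/787.0 = 62.1 kΩ.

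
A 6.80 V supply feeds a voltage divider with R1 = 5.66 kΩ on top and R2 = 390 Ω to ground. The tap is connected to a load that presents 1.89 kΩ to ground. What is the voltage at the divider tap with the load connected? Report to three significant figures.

V_out ≈ 0.367 V

The load sits in parallel with R2: R2‖R_L = (390 × 1890) / (390 + 1890) = 323.3 Ω.
V_out = 6.80 × 323.3 / (5660 + 323.3) = 6.80 × 323.3/5983 = 0.367 V.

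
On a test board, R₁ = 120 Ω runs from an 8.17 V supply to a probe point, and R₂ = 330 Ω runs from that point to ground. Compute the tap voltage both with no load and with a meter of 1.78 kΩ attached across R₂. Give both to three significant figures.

Unloaded: 5.99 V; loaded: 5.71 V

Open-circuit: V = 8.17 × 330/(120 + 330) = 5.99 V.
With the load, R₂ becomes R₂‖R_L = 278.4 Ω, so V = 8.17 × 278.4/398.4 = 5.71 V.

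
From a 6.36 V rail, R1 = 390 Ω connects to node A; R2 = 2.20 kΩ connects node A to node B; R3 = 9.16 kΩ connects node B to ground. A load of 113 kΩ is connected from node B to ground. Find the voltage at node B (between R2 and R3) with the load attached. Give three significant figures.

At node B, R3 is in parallel with the load: R3‖R_L = 8473 Ω.
Below node A the resistance is R2 + (R3‖R_L) = 10670 Ω, so V_A = 6.36 × 10670/11060 = 6.136 V.
Then V_B = V_A × (R3‖R_L)/(R2 + R3‖R_L) = 6.136 × 8473/10670 = 4.87 V.

V ≈ 4.87 V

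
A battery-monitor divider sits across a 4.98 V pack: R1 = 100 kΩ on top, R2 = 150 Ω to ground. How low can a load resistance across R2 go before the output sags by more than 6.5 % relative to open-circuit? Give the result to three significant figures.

R_L(min) ≈ 2.15 kΩ

Output resistance R_th = R1‖R2 = (100000 × 150)/100200 = 149.8 Ω.
The fractional drop is R_th/(R_th + R_L); requiring this ≤ 0.0650 gives R_L ≥ R_th(1/0.0650 − 1) = 149.8 × 14.38 = 2.15 kΩ.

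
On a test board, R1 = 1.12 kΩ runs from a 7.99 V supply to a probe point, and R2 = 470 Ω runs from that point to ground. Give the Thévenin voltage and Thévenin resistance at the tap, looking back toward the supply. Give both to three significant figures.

V_th = 2.36 V, R_th = 331 Ω

V_th is the open-circuit tap voltage: 7.99 × 470/(1120 + 470) = 2.36 V.
With the supply zeroed, R1 and R2 appear in parallel from the tap: R_th = R1‖R2 = (1120 × 470)/1590 = 331 Ω.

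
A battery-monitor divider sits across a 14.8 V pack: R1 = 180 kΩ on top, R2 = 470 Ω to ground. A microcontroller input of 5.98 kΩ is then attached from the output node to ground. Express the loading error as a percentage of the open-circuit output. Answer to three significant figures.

7.27 %

The divider's output (Thévenin) resistance is R1‖R2 = 468.8 Ω.
Fractional drop under load = R_th/(R_th + R_L) = 468.8 / (468.8 + 5980) = 0.07269.
So the output falls by 7.27 %.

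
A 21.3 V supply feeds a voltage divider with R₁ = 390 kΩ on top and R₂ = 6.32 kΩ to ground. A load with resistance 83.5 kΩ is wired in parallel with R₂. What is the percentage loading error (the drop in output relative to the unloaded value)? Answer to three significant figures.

The divider's output (Thévenin) resistance is R₁‖R₂ = 6.219 kΩ.
Fractional drop under load = R_th/(R_th + R_L) = 6.219 / (6.219 + 83.5) = 0.06932.
So the output falls by 6.93 %.

6.93 %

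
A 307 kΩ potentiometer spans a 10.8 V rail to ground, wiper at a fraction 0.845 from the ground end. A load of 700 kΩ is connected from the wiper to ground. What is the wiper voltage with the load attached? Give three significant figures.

V ≈ 8.63 V

The wiper splits the pot into (1−α)R = 47.59 kΩ above and αR = 259.4 kΩ below.
Lower section ‖ load = 189.3 kΩ.
V_wiper = 10.8 × 189.3/(47.59 + 189.3) = 8.63 V.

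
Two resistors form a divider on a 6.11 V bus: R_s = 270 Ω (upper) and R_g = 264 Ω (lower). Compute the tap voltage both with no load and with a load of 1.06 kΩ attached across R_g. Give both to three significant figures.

Unloaded: 3.02 V; loaded: 2.68 V

Open-circuit: V = 6.11 × 264/(270 + 264) = 3.02 V.
With the load, R_g becomes R_g‖R_L = 211.4 Ω, so V = 6.11 × 211.4/481.4 = 2.68 V.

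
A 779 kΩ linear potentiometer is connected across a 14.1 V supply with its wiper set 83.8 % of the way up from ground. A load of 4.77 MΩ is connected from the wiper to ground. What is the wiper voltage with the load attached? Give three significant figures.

The wiper splits the pot into (1−α)R = 126.2 kΩ above and αR = 652.8 kΩ below.
Lower section ‖ load = 574.2 kΩ.
V_wiper = 14.1 × 574.2/(126.2 + 574.2) = 11.6 V.

V ≈ 11.6 V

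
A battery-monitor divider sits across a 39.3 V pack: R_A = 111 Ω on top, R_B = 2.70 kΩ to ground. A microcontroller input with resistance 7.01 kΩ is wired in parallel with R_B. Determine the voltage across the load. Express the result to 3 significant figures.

V_out ≈ 37.2 V

The load sits in parallel with R_B: R_B‖R_L = (2700 × 7010) / (2700 + 7010) = 1949 Ω.
V_out = 39.3 × 1949 / (111 + 1949) = 39.3 × 1949/2060 = 37.2 V.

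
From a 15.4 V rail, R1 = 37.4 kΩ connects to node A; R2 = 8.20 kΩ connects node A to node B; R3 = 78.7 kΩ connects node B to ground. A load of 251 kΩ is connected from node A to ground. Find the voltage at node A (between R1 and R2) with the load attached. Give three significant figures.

V ≈ 9.75 V

Below node A the series string R2+R3 = 86.90 kΩ sits in parallel with the 251 kΩ load: 64.55 kΩ.
V_A = 15.4 × 64.55/(37.4 + 64.55) = 9.75 V.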